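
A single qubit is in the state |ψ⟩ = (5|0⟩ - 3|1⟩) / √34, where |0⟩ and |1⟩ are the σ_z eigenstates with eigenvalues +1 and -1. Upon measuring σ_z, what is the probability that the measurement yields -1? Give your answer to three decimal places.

The -1 outcome corresponds to |1⟩. Its amplitude in |ψ⟩ is -3/√34.
P = |-3|² / 34 = 9/34.

0.265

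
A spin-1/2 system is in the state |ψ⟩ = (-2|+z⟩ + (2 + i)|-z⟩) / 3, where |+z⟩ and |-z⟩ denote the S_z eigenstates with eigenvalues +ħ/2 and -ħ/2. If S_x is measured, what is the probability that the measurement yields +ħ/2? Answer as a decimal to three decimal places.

0.056

|+x⟩ = (|+z⟩ + |-z⟩)/√2, so ⟨+x|ψ⟩ = (i) / (√2·3).
P = |i|² / 18 = 1/18.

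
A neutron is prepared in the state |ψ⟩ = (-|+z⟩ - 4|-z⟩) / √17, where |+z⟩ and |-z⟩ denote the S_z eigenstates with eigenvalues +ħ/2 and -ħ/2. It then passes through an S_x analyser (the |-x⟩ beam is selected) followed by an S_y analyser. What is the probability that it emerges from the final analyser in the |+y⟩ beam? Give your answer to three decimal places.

First analyser (S_x): P(|-x⟩) = |⟨-x|ψ⟩|² = 9/34.
After stage 1 the state is |-x⟩; P(|+y⟩) = |⟨+y|-x⟩|² = 1/2.
Joint probability = 9/34 × 1/2 = 0.132.

0.132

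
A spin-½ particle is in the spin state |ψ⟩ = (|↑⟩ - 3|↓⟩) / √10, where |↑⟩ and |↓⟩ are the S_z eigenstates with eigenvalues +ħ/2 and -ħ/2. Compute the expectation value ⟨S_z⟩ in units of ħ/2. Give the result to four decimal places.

-0.8000

⟨σ_z⟩ = |a|² - |b|² divided by |a|²+|b|², with a, b the |↑⟩, |↓⟩ amplitudes.
= (1 - 9)/10 = -8/10.
⟨S_z⟩ = (ħ/2)·⟨σ_z⟩.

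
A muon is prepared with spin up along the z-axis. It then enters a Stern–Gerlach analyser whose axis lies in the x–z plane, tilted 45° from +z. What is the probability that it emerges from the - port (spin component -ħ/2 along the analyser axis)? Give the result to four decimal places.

For spin-½, the probability of finding spin-up along an axis at angle θ to the initial spin direction is cos²(θ/2); spin-down is sin²(θ/2).
θ = 45°, so P = sin²(22.5°) ≈ 0.1464.

0.1464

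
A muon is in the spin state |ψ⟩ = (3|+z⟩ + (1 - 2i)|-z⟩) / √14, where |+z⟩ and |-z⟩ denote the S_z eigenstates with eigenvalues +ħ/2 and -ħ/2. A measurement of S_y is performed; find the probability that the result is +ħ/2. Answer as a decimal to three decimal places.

|+y⟩ = (|+z⟩ + i|-z⟩)/√2, so ⟨+y|ψ⟩ = (1 - i) / (√2·√14).
P = |1 - i|² / 28 = 2/28.

0.071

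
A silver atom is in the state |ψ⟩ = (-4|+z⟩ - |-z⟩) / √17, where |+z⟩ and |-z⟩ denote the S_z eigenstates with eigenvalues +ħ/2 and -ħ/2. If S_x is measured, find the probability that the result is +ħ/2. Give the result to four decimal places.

0.7353

|+x⟩ = (|+z⟩ + |-z⟩)/√2, so ⟨+x|ψ⟩ = (-5) / (√2·√17).
P = |-5|² / 34 = 25/34.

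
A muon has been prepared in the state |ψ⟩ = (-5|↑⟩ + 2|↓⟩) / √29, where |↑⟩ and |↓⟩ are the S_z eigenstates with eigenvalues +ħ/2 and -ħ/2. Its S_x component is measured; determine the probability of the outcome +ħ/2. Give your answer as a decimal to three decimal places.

0.155

|+x⟩ = (|↑⟩ + |↓⟩)/√2, so ⟨+x|ψ⟩ = (-3) / (√2·√29).
P = |-3|² / 58 = 9/58.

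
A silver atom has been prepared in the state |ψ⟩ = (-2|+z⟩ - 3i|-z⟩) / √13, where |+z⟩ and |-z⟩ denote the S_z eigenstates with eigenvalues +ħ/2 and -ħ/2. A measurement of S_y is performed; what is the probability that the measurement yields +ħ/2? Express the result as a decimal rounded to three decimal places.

0.962

|+y⟩ = (|+z⟩ + i|-z⟩)/√2, so ⟨+y|ψ⟩ = (-5) / (√2·√13).
P = |-5|² / 26 = 25/26.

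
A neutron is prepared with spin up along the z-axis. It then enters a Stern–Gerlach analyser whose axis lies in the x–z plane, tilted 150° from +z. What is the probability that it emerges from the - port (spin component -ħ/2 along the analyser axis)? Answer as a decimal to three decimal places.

0.933

For spin-½, the probability of finding spin-up along an axis at angle θ to the initial spin direction is cos²(θ/2); spin-down is sin²(θ/2).
θ = 150°, so P = sin²(75°) ≈ 0.933.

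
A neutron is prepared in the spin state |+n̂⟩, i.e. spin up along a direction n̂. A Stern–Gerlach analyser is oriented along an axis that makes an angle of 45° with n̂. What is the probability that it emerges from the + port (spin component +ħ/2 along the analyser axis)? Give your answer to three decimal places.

0.854

For spin-½, the probability of finding spin-up along an axis at angle θ to the initial spin direction is cos²(θ/2); spin-down is sin²(θ/2).
θ = 45°, so P = cos²(22.5°) ≈ 0.854.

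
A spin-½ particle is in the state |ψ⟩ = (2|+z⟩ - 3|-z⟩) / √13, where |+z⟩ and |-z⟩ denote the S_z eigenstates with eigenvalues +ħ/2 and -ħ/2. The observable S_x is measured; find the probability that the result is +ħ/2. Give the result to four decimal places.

0.0385

|+x⟩ = (|+z⟩ + |-z⟩)/√2, so ⟨+x|ψ⟩ = (-1) / (√2·√13).
P = |-1|² / 26 = 1/26.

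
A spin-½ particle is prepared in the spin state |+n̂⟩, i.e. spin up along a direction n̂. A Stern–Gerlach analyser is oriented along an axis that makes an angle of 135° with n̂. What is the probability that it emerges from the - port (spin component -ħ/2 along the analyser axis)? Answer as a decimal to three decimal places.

0.854

For spin-½, the probability of finding spin-up along an axis at angle θ to the initial spin direction is cos²(θ/2); spin-down is sin²(θ/2).
θ = 135°, so P = sin²(67.5°) ≈ 0.854.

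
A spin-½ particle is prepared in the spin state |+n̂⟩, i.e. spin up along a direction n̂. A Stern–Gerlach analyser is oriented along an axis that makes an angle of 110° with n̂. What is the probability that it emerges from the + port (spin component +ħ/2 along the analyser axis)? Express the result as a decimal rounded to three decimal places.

0.329

For spin-½, the probability of finding spin-up along an axis at angle θ to the initial spin direction is cos²(θ/2); spin-down is sin²(θ/2).
θ = 110°, so P = cos²(55°) ≈ 0.329.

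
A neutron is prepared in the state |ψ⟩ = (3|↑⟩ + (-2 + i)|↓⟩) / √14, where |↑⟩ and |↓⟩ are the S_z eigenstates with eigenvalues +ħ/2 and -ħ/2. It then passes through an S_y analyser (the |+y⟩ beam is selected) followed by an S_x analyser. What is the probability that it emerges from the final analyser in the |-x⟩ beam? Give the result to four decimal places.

0.3571

First analyser (S_y): P(|+y⟩) = |⟨+y|ψ⟩|² = 20/28.
After stage 1 the state is |+y⟩; P(|-x⟩) = |⟨-x|+y⟩|² = 1/2.
Joint probability = 20/28 × 1/2 = 0.3571.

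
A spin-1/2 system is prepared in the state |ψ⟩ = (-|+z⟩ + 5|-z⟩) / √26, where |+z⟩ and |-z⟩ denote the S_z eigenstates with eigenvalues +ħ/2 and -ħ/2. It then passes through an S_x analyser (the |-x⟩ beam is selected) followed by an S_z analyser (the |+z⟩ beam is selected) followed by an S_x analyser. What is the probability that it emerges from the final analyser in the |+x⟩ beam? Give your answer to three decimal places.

0.173

First analyser (S_x): P(|-x⟩) = |⟨-x|ψ⟩|² = 36/52.
After stage 1 the state is |-x⟩; P(|+z⟩) = |⟨+z|-x⟩|² = 1/2.
After stage 2 the state is |+z⟩; P(|+x⟩) = |⟨+x|+z⟩|² = 1/2.
Joint probability = 36/52 × 1/2 × 1/2 = 0.173.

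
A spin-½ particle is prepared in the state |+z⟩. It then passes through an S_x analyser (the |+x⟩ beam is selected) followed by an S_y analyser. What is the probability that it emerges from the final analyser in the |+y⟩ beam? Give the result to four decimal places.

0.2500

First analyser (S_x): from |+z⟩, P(|+x⟩) = 1/2.
After stage 1 the state is |+x⟩; P(|+y⟩) = |⟨+y|+x⟩|² = 1/2.
Joint probability = 1/2 × 1/2 = 0.2500.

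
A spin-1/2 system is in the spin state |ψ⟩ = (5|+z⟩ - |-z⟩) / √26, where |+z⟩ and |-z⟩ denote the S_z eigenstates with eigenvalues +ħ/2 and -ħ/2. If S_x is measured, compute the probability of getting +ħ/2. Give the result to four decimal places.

|+x⟩ = (|+z⟩ + |-z⟩)/√2, so ⟨+x|ψ⟩ = (4) / (√2·√26).
P = |4|² / 52 = 16/52.

0.3077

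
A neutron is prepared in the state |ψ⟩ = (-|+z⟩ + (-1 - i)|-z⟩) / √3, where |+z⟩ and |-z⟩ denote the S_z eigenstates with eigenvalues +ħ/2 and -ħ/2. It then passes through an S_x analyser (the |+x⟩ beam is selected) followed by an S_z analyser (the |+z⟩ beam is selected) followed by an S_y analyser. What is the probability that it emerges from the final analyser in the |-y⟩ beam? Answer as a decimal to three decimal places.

0.208

First analyser (S_x): P(|+x⟩) = |⟨+x|ψ⟩|² = 5/6.
After stage 1 the state is |+x⟩; P(|+z⟩) = |⟨+z|+x⟩|² = 1/2.
After stage 2 the state is |+z⟩; P(|-y⟩) = |⟨-y|+z⟩|² = 1/2.
Joint probability = 5/6 × 1/2 × 1/2 = 0.208.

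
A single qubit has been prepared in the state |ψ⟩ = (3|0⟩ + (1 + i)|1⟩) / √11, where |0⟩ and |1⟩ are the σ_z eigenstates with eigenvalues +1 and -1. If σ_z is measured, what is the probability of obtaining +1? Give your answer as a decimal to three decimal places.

0.818

The +1 outcome corresponds to |0⟩. Its amplitude in |ψ⟩ is 3/√11.
P = |3|² / 11 = 9/11.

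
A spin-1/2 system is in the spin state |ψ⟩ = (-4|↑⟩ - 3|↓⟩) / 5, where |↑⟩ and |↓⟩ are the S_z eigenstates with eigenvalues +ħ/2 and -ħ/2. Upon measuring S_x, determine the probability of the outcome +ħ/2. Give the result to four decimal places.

0.9800

|+x⟩ = (|↑⟩ + |↓⟩)/√2, so ⟨+x|ψ⟩ = (-7) / (√2·5).
P = |-7|² / 50 = 49/50.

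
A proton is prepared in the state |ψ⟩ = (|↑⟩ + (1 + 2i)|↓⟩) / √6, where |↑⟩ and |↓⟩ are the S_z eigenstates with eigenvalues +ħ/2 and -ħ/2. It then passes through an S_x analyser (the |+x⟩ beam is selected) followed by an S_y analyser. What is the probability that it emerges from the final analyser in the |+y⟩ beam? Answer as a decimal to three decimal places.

0.333

First analyser (S_x): P(|+x⟩) = |⟨+x|ψ⟩|² = 8/12.
After stage 1 the state is |+x⟩; P(|+y⟩) = |⟨+y|+x⟩|² = 1/2.
Joint probability = 8/12 × 1/2 = 0.333.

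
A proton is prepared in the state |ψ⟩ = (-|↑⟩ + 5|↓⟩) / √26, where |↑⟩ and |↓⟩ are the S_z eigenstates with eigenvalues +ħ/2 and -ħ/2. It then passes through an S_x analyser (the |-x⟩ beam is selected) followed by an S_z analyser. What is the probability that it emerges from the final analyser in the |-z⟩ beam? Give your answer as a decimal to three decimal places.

0.346

First analyser (S_x): P(|-x⟩) = |⟨-x|ψ⟩|² = 36/52.
After stage 1 the state is |-x⟩; P(|-z⟩) = |⟨-z|-x⟩|² = 1/2.
Joint probability = 36/52 × 1/2 = 0.346.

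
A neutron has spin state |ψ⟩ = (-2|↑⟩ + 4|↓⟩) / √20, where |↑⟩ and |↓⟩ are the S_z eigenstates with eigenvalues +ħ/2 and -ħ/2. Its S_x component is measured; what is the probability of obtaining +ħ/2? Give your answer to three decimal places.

|+x⟩ = (|↑⟩ + |↓⟩)/√2, so ⟨+x|ψ⟩ = (2) / (√2·√20).
P = |2|² / 40 = 4/40.

0.100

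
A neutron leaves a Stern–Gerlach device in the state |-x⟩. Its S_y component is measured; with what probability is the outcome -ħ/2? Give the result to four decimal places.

0.5000

In the S_z basis, |-x⟩ = (|↑⟩ - |↓⟩)/√2 and |-y⟩ = (|↑⟩ - i|↓⟩)/√2.
|⟨-y|-x⟩|² = 1/2.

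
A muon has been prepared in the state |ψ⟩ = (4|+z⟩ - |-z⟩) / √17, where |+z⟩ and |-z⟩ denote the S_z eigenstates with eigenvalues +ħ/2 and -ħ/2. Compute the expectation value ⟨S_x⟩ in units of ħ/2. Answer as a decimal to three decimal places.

-0.471

⟨σ_x⟩ = 2 Re(a* b)/(|a|²+|b|²) with a = 4, b = -1.
a* b = -4, so ⟨σ_x⟩ = -8/17.
⟨S_x⟩ = (ħ/2)·⟨σ_x⟩.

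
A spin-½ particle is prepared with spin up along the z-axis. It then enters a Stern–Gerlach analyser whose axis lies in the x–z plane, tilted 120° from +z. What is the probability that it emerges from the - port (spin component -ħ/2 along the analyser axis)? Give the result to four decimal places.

For spin-½, the probability of finding spin-up along an axis at angle θ to the initial spin direction is cos²(θ/2); spin-down is sin²(θ/2).
θ = 120°, so P = sin²(60°) ≈ 0.7500.

0.7500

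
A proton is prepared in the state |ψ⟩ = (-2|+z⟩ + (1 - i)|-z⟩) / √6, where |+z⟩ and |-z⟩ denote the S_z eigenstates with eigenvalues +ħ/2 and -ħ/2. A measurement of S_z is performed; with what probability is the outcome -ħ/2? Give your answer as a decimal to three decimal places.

0.333

The -ħ/2 outcome corresponds to |-z⟩. Its amplitude in |ψ⟩ is (1 - i)/√6.
P = |1 - i|² / 6 = 2/6.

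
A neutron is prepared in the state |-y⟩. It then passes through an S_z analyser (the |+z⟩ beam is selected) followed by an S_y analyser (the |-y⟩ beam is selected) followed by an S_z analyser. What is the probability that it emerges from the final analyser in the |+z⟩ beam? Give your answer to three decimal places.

0.125

First analyser (S_z): from |-y⟩, P(|+z⟩) = 1/2.
After stage 1 the state is |+z⟩; P(|-y⟩) = |⟨-y|+z⟩|² = 1/2.
After stage 2 the state is |-y⟩; P(|+z⟩) = |⟨+z|-y⟩|² = 1/2.
Joint probability = 1/2 × 1/2 × 1/2 = 0.125.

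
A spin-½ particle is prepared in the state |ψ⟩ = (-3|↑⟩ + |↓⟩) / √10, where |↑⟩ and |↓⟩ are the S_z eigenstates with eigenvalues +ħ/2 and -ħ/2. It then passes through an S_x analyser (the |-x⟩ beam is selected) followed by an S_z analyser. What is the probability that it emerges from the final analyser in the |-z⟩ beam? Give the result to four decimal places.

First analyser (S_x): P(|-x⟩) = |⟨-x|ψ⟩|² = 16/20.
After stage 1 the state is |-x⟩; P(|-z⟩) = |⟨-z|-x⟩|² = 1/2.
Joint probability = 16/20 × 1/2 = 0.4000.

0.4000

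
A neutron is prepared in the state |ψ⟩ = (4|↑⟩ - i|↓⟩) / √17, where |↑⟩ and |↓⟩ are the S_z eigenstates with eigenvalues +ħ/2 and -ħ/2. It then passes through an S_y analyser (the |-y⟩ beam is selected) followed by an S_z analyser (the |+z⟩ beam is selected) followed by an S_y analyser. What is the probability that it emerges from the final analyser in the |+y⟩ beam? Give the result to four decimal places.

First analyser (S_y): P(|-y⟩) = |⟨-y|ψ⟩|² = 25/34.
After stage 1 the state is |-y⟩; P(|+z⟩) = |⟨+z|-y⟩|² = 1/2.
After stage 2 the state is |+z⟩; P(|+y⟩) = |⟨+y|+z⟩|² = 1/2.
Joint probability = 25/34 × 1/2 × 1/2 = 0.1838.

0.1838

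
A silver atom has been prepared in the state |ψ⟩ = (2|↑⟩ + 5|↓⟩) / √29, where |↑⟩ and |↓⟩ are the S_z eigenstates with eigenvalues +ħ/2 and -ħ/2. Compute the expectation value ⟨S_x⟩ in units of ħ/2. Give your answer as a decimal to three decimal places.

0.690

⟨σ_x⟩ = 2 Re(a* b)/(|a|²+|b|²) with a = 2, b = 5.
a* b = 10, so ⟨σ_x⟩ = 20/29.
⟨S_x⟩ = (ħ/2)·⟨σ_x⟩.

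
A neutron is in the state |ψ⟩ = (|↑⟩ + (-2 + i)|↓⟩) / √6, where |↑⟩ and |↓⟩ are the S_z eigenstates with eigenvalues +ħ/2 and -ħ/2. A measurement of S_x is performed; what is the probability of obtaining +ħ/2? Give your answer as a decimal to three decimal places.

|+x⟩ = (|↑⟩ + |↓⟩)/√2, so ⟨+x|ψ⟩ = (-1 + i) / (√2·√6).
P = |-1 + i|² / 12 = 2/12.

0.167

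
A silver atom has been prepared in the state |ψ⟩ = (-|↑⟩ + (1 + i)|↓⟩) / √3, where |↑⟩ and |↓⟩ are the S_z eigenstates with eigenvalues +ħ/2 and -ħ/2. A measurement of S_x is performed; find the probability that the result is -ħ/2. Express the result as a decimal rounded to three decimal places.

|-x⟩ = (|↑⟩ - |↓⟩)/√2, so ⟨-x|ψ⟩ = (-2 - i) / (√2·√3).
P = |-2 - i|² / 6 = 5/6.

0.833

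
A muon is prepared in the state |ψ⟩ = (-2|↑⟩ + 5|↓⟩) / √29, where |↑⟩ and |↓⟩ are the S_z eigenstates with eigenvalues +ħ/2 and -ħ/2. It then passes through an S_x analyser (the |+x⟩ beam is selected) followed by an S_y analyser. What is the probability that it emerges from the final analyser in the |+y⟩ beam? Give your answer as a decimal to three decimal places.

First analyser (S_x): P(|+x⟩) = |⟨+x|ψ⟩|² = 9/58.
After stage 1 the state is |+x⟩; P(|+y⟩) = |⟨+y|+x⟩|² = 1/2.
Joint probability = 9/58 × 1/2 = 0.078.

0.078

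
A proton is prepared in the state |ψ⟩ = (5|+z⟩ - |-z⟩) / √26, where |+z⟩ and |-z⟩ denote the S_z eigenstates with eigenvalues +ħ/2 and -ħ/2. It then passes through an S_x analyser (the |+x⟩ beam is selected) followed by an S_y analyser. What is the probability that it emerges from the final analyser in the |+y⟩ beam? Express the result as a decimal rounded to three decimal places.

0.154

First analyser (S_x): P(|+x⟩) = |⟨+x|ψ⟩|² = 16/52.
After stage 1 the state is |+x⟩; P(|+y⟩) = |⟨+y|+x⟩|² = 1/2.
Joint probability = 16/52 × 1/2 = 0.154.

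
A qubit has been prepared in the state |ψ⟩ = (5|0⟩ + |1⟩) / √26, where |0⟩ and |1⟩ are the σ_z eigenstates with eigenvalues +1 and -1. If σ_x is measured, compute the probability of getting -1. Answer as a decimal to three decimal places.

0.308

|-x⟩ = (|0⟩ - |1⟩)/√2, so ⟨-x|ψ⟩ = (4) / (√2·√26).
P = |4|² / 52 = 16/52.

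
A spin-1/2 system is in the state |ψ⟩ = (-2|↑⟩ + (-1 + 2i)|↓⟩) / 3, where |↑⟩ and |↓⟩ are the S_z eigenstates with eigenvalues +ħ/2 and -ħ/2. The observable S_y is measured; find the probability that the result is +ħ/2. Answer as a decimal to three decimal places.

|+y⟩ = (|↑⟩ + i|↓⟩)/√2, so ⟨+y|ψ⟩ = (i) / (√2·3).
P = |i|² / 18 = 1/18.

0.056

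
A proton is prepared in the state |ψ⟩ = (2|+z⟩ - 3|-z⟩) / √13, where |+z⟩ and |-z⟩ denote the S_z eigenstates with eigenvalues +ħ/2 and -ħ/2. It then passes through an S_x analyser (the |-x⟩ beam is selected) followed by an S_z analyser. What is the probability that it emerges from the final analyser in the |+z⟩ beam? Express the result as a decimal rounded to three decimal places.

0.481

First analyser (S_x): P(|-x⟩) = |⟨-x|ψ⟩|² = 25/26.
After stage 1 the state is |-x⟩; P(|+z⟩) = |⟨+z|-x⟩|² = 1/2.
Joint probability = 25/26 × 1/2 = 0.481.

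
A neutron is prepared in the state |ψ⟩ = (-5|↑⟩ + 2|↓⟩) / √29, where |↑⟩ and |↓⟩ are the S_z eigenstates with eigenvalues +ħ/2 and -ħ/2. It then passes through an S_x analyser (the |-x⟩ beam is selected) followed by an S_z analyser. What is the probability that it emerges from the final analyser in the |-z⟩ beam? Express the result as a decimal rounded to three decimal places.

First analyser (S_x): P(|-x⟩) = |⟨-x|ψ⟩|² = 49/58.
After stage 1 the state is |-x⟩; P(|-z⟩) = |⟨-z|-x⟩|² = 1/2.
Joint probability = 49/58 × 1/2 = 0.422.

0.422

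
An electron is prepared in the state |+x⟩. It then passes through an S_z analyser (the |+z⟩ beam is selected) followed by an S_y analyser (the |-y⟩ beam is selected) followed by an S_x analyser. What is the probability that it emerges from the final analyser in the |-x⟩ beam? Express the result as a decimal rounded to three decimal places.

0.125

First analyser (S_z): from |+x⟩, P(|+z⟩) = 1/2.
After stage 1 the state is |+z⟩; P(|-y⟩) = |⟨-y|+z⟩|² = 1/2.
After stage 2 the state is |-y⟩; P(|-x⟩) = |⟨-x|-y⟩|² = 1/2.
Joint probability = 1/2 × 1/2 × 1/2 = 0.125.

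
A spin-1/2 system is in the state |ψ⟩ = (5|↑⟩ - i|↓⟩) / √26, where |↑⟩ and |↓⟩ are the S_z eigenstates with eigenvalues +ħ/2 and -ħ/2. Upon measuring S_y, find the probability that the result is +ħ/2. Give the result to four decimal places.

|+y⟩ = (|↑⟩ + i|↓⟩)/√2, so ⟨+y|ψ⟩ = (4) / (√2·√26).
P = |4|² / 52 = 16/52.

0.3077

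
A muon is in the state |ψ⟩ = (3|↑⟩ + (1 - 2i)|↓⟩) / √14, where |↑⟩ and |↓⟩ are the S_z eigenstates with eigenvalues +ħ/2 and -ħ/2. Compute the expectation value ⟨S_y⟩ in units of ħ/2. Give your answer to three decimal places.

⟨σ_y⟩ = 2 Im(a* b)/(|a|²+|b|²) with a = 3, b = (1 - 2i).
a* b = (3 - 6i), so ⟨σ_y⟩ = -12/14.
⟨S_y⟩ = (ħ/2)·⟨σ_y⟩.

-0.857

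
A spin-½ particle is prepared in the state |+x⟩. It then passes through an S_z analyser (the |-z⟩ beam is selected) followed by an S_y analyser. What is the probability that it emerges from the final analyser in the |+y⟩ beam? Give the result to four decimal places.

0.2500

First analyser (S_z): from |+x⟩, P(|-z⟩) = 1/2.
After stage 1 the state is |-z⟩; P(|+y⟩) = |⟨+y|-z⟩|² = 1/2.
Joint probability = 1/2 × 1/2 = 0.2500.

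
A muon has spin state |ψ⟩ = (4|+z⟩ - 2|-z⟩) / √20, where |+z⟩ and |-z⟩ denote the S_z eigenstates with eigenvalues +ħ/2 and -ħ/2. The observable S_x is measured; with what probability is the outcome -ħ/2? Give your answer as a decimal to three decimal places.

|-x⟩ = (|+z⟩ - |-z⟩)/√2, so ⟨-x|ψ⟩ = (6) / (√2·√20).
P = |6|² / 40 = 36/40.

0.900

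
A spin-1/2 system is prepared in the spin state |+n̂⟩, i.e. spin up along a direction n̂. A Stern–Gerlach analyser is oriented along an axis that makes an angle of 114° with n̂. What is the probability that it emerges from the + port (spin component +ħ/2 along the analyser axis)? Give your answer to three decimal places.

For spin-½, the probability of finding spin-up along an axis at angle θ to the initial spin direction is cos²(θ/2); spin-down is sin²(θ/2).
θ = 114°, so P = cos²(57°) ≈ 0.297.

0.297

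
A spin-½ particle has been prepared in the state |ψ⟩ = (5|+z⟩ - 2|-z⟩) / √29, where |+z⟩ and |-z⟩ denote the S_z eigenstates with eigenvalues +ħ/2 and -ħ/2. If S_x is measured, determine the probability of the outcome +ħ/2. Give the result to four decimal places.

|+x⟩ = (|+z⟩ + |-z⟩)/√2, so ⟨+x|ψ⟩ = (3) / (√2·√29).
P = |3|² / 58 = 9/58.

0.1552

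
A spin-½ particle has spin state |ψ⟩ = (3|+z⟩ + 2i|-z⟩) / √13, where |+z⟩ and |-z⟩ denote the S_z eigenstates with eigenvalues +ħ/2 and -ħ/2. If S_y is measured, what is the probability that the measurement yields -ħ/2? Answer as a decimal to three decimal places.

|-y⟩ = (|+z⟩ - i|-z⟩)/√2, so ⟨-y|ψ⟩ = (1) / (√2·√13).
P = |1|² / 26 = 1/26.

0.038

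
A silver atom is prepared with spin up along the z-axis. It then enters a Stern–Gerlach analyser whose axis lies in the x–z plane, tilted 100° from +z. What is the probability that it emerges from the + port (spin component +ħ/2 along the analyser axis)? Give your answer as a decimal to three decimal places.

0.413

For spin-½, the probability of finding spin-up along an axis at angle θ to the initial spin direction is cos²(θ/2); spin-down is sin²(θ/2).
θ = 100°, so P = cos²(50°) ≈ 0.413.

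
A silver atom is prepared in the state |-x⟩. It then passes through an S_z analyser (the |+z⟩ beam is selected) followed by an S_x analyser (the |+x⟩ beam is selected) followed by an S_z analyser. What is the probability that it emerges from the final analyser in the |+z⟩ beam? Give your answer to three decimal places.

0.125

First analyser (S_z): from |-x⟩, P(|+z⟩) = 1/2.
After stage 1 the state is |+z⟩; P(|+x⟩) = |⟨+x|+z⟩|² = 1/2.
After stage 2 the state is |+x⟩; P(|+z⟩) = |⟨+z|+x⟩|² = 1/2.
Joint probability = 1/2 × 1/2 × 1/2 = 0.125.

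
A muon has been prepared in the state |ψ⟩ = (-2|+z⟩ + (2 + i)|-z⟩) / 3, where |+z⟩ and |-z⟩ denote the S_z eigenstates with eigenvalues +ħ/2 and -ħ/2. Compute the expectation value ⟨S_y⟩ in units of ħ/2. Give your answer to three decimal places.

⟨σ_y⟩ = 2 Im(a* b)/(|a|²+|b|²) with a = -2, b = (2 + i).
a* b = (-4 - 2i), so ⟨σ_y⟩ = -4/9.
⟨S_y⟩ = (ħ/2)·⟨σ_y⟩.

-0.444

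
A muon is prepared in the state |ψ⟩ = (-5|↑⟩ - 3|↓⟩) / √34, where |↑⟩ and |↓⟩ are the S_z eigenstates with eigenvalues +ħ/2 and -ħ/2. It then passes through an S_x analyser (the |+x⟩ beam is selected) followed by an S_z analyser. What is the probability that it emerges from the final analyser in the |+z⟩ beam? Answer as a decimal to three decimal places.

0.471

First analyser (S_x): P(|+x⟩) = |⟨+x|ψ⟩|² = 64/68.
After stage 1 the state is |+x⟩; P(|+z⟩) = |⟨+z|+x⟩|² = 1/2.
Joint probability = 64/68 × 1/2 = 0.471.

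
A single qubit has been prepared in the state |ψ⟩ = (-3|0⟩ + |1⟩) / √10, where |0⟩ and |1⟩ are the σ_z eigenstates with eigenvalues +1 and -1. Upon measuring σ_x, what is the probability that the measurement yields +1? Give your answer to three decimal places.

0.200

|+x⟩ = (|0⟩ + |1⟩)/√2, so ⟨+x|ψ⟩ = (-2) / (√2·√10).
P = |-2|² / 20 = 4/20.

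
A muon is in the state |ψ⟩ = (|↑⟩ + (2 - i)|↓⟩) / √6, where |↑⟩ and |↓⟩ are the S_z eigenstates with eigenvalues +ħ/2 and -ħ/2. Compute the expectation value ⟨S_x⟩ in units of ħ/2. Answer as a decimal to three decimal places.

0.667

⟨σ_x⟩ = 2 Re(a* b)/(|a|²+|b|²) with a = 1, b = (2 - i).
a* b = (2 - i), so ⟨σ_x⟩ = 4/6.
⟨S_x⟩ = (ħ/2)·⟨σ_x⟩.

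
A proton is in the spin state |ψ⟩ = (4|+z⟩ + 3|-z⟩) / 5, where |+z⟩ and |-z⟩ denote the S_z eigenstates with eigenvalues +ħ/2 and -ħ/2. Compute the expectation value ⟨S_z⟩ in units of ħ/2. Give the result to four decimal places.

0.2800

⟨σ_z⟩ = |a|² - |b|² divided by |a|²+|b|², with a, b the |+z⟩, |-z⟩ amplitudes.
= (16 - 9)/25 = 7/25.
⟨S_z⟩ = (ħ/2)·⟨σ_z⟩.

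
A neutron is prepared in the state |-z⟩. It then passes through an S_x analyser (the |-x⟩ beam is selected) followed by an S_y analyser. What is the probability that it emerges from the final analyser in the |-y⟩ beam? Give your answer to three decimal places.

First analyser (S_x): from |-z⟩, P(|-x⟩) = 1/2.
After stage 1 the state is |-x⟩; P(|-y⟩) = |⟨-y|-x⟩|² = 1/2.
Joint probability = 1/2 × 1/2 = 0.250.

0.250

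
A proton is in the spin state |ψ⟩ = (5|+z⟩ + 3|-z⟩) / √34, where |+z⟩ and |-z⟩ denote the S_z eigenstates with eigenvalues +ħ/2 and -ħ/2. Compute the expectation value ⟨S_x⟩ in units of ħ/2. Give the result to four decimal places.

0.8824

⟨σ_x⟩ = 2 Re(a* b)/(|a|²+|b|²) with a = 5, b = 3.
a* b = 15, so ⟨σ_x⟩ = 30/34.
⟨S_x⟩ = (ħ/2)·⟨σ_x⟩.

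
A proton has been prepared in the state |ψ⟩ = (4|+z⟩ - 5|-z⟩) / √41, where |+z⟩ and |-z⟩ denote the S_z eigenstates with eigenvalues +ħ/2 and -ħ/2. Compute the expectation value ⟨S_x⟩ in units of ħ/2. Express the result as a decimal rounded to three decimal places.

-0.976

⟨σ_x⟩ = 2 Re(a* b)/(|a|²+|b|²) with a = 4, b = -5.
a* b = -20, so ⟨σ_x⟩ = -40/41.
⟨S_x⟩ = (ħ/2)·⟨σ_x⟩.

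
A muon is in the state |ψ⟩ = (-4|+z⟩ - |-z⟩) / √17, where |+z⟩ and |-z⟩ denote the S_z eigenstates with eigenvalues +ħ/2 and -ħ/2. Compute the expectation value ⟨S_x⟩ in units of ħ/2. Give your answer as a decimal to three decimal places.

⟨σ_x⟩ = 2 Re(a* b)/(|a|²+|b|²) with a = -4, b = -1.
a* b = 4, so ⟨σ_x⟩ = 8/17.
⟨S_x⟩ = (ħ/2)·⟨σ_x⟩.

0.471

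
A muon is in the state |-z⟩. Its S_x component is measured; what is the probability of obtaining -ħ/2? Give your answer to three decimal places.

In the S_z basis, |-z⟩ = |-z⟩ and |-x⟩ = (|+z⟩ - |-z⟩)/√2.
|⟨-x|-z⟩|² = 1/2.

0.500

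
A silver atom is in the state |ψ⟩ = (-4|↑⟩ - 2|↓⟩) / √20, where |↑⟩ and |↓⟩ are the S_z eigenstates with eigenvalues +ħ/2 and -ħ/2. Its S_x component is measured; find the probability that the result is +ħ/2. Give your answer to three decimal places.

0.900

|+x⟩ = (|↑⟩ + |↓⟩)/√2, so ⟨+x|ψ⟩ = (-6) / (√2·√20).
P = |-6|² / 40 = 36/40.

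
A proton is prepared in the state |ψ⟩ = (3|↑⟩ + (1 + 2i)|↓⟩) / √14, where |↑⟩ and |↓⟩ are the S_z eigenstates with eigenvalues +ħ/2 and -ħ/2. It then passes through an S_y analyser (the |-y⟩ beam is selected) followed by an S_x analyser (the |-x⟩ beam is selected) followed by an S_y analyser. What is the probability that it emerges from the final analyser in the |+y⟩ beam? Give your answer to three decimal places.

First analyser (S_y): P(|-y⟩) = |⟨-y|ψ⟩|² = 2/28.
After stage 1 the state is |-y⟩; P(|-x⟩) = |⟨-x|-y⟩|² = 1/2.
After stage 2 the state is |-x⟩; P(|+y⟩) = |⟨+y|-x⟩|² = 1/2.
Joint probability = 2/28 × 1/2 × 1/2 = 0.018.

0.018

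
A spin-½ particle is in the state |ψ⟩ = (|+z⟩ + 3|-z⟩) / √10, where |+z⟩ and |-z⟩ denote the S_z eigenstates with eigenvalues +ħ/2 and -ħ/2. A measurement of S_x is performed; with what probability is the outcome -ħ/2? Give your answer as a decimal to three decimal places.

|-x⟩ = (|+z⟩ - |-z⟩)/√2, so ⟨-x|ψ⟩ = (-2) / (√2·√10).
P = |-2|² / 20 = 4/20.

0.200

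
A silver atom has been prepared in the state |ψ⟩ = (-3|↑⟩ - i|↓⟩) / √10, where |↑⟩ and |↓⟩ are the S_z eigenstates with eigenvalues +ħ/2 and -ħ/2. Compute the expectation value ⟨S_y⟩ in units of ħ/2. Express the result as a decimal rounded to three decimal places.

⟨σ_y⟩ = 2 Im(a* b)/(|a|²+|b|²) with a = -3, b = -i.
a* b = 3i, so ⟨σ_y⟩ = 6/10.
⟨S_y⟩ = (ħ/2)·⟨σ_y⟩.

0.600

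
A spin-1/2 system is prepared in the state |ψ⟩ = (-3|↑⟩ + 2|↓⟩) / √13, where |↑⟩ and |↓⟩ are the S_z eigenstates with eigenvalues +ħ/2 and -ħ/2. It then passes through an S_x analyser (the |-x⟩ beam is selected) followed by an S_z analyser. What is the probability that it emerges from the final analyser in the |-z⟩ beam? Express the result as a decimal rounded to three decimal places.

First analyser (S_x): P(|-x⟩) = |⟨-x|ψ⟩|² = 25/26.
After stage 1 the state is |-x⟩; P(|-z⟩) = |⟨-z|-x⟩|² = 1/2.
Joint probability = 25/26 × 1/2 = 0.481.

0.481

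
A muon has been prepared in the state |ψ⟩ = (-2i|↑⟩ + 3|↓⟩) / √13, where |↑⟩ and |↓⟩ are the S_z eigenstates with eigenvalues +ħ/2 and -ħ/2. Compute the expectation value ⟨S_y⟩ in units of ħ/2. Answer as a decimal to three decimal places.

0.923

⟨σ_y⟩ = 2 Im(a* b)/(|a|²+|b|²) with a = -2i, b = 3.
a* b = 6i, so ⟨σ_y⟩ = 12/13.
⟨S_y⟩ = (ħ/2)·⟨σ_y⟩.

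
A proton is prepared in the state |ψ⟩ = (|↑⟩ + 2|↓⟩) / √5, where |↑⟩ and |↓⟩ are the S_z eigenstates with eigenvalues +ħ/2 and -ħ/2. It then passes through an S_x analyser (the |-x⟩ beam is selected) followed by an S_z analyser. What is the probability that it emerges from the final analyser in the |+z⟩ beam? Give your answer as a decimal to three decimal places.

First analyser (S_x): P(|-x⟩) = |⟨-x|ψ⟩|² = 1/10.
After stage 1 the state is |-x⟩; P(|+z⟩) = |⟨+z|-x⟩|² = 1/2.
Joint probability = 1/10 × 1/2 = 0.050.

0.050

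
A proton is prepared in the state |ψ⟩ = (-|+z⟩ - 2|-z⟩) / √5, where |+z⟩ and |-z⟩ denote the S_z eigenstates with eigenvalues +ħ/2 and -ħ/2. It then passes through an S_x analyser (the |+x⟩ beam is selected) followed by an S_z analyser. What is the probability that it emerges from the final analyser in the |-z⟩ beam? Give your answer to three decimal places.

0.450

First analyser (S_x): P(|+x⟩) = |⟨+x|ψ⟩|² = 9/10.
After stage 1 the state is |+x⟩; P(|-z⟩) = |⟨-z|+x⟩|² = 1/2.
Joint probability = 9/10 × 1/2 = 0.450.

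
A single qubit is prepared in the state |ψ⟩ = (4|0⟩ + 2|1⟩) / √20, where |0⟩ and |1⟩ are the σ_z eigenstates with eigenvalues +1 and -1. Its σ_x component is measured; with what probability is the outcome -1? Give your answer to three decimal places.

0.100

|-x⟩ = (|0⟩ - |1⟩)/√2, so ⟨-x|ψ⟩ = (2) / (√2·√20).
P = |2|² / 40 = 4/40.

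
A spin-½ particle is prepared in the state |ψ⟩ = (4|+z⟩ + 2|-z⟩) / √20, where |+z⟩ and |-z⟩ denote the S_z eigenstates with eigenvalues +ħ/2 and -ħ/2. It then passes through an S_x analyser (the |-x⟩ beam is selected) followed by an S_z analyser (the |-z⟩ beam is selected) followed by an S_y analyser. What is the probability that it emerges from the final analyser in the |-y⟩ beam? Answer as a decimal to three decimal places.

First analyser (S_x): P(|-x⟩) = |⟨-x|ψ⟩|² = 4/40.
After stage 1 the state is |-x⟩; P(|-z⟩) = |⟨-z|-x⟩|² = 1/2.
After stage 2 the state is |-z⟩; P(|-y⟩) = |⟨-y|-z⟩|² = 1/2.
Joint probability = 4/40 × 1/2 × 1/2 = 0.025.

0.025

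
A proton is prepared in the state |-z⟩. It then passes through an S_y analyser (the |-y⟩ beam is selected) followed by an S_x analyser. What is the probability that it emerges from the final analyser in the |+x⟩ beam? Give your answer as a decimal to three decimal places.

First analyser (S_y): from |-z⟩, P(|-y⟩) = 1/2.
After stage 1 the state is |-y⟩; P(|+x⟩) = |⟨+x|-y⟩|² = 1/2.
Joint probability = 1/2 × 1/2 = 0.250.

0.250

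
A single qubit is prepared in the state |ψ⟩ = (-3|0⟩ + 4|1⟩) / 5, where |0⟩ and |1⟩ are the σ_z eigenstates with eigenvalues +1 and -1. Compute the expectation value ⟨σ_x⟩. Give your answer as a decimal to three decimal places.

-0.960

⟨σ_x⟩ = 2 Re(a* b)/(|a|²+|b|²) with a = -3, b = 4.
a* b = -12, so ⟨σ_x⟩ = -24/25.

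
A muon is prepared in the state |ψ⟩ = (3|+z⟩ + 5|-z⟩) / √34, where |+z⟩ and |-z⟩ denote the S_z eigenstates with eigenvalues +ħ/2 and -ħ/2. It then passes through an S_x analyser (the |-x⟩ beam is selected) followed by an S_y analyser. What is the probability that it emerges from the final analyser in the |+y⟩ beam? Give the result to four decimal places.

0.0294

First analyser (S_x): P(|-x⟩) = |⟨-x|ψ⟩|² = 4/68.
After stage 1 the state is |-x⟩; P(|+y⟩) = |⟨+y|-x⟩|² = 1/2.
Joint probability = 4/68 × 1/2 = 0.0294.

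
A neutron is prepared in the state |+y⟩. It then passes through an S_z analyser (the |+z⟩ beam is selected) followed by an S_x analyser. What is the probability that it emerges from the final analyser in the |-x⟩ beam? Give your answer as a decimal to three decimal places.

0.250

First analyser (S_z): from |+y⟩, P(|+z⟩) = 1/2.
After stage 1 the state is |+z⟩; P(|-x⟩) = |⟨-x|+z⟩|² = 1/2.
Joint probability = 1/2 × 1/2 = 0.250.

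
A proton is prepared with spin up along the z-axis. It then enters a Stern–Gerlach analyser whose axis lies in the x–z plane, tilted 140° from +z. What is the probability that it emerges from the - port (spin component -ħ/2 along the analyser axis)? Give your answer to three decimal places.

0.883

For spin-½, the probability of finding spin-up along an axis at angle θ to the initial spin direction is cos²(θ/2); spin-down is sin²(θ/2).
θ = 140°, so P = sin²(70°) ≈ 0.883.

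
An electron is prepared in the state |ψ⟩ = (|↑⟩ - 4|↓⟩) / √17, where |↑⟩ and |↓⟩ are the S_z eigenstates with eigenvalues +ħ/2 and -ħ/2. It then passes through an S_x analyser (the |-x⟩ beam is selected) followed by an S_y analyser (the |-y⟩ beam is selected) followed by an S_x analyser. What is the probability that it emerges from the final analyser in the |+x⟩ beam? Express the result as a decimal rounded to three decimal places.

0.184

First analyser (S_x): P(|-x⟩) = |⟨-x|ψ⟩|² = 25/34.
After stage 1 the state is |-x⟩; P(|-y⟩) = |⟨-y|-x⟩|² = 1/2.
After stage 2 the state is |-y⟩; P(|+x⟩) = |⟨+x|-y⟩|² = 1/2.
Joint probability = 25/34 × 1/2 × 1/2 = 0.184.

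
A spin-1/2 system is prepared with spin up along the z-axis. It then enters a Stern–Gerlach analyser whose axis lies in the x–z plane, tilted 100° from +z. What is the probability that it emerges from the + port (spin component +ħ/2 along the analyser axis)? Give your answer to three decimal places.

For spin-½, the probability of finding spin-up along an axis at angle θ to the initial spin direction is cos²(θ/2); spin-down is sin²(θ/2).
θ = 100°, so P = cos²(50°) ≈ 0.413.

0.413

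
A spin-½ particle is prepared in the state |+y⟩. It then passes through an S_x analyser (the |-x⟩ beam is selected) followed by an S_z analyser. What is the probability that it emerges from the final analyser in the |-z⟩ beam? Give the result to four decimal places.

0.2500

First analyser (S_x): from |+y⟩, P(|-x⟩) = 1/2.
After stage 1 the state is |-x⟩; P(|-z⟩) = |⟨-z|-x⟩|² = 1/2.
Joint probability = 1/2 × 1/2 = 0.2500.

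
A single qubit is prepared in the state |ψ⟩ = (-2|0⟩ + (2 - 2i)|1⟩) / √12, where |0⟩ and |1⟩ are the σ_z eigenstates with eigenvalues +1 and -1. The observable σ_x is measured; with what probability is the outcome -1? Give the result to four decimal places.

0.8333

|-x⟩ = (|0⟩ - |1⟩)/√2, so ⟨-x|ψ⟩ = (-4 + 2i) / (√2·√12).
P = |-4 + 2i|² / 24 = 20/24.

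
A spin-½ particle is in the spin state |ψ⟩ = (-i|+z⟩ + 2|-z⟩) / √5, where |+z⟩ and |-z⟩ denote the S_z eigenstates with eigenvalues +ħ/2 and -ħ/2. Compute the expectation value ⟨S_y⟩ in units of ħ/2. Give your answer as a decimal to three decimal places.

⟨σ_y⟩ = 2 Im(a* b)/(|a|²+|b|²) with a = -i, b = 2.
a* b = 2i, so ⟨σ_y⟩ = 4/5.
⟨S_y⟩ = (ħ/2)·⟨σ_y⟩.

0.800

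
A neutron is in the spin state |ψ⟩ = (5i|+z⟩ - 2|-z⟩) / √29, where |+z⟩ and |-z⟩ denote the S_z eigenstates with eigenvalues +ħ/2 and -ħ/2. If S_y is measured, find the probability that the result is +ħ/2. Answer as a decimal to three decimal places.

0.845

|+y⟩ = (|+z⟩ + i|-z⟩)/√2, so ⟨+y|ψ⟩ = (7i) / (√2·√29).
P = |7i|² / 58 = 49/58.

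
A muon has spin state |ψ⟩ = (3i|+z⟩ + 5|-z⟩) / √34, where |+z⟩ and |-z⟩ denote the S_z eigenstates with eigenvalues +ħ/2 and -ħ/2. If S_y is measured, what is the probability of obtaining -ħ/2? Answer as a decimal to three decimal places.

0.941

|-y⟩ = (|+z⟩ - i|-z⟩)/√2, so ⟨-y|ψ⟩ = (8i) / (√2·√34).
P = |8i|² / 68 = 64/68.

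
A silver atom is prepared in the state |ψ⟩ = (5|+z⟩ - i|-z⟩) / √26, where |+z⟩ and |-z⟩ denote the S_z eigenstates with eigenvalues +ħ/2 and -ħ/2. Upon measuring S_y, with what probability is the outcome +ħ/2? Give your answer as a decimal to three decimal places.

0.308

|+y⟩ = (|+z⟩ + i|-z⟩)/√2, so ⟨+y|ψ⟩ = (4) / (√2·√26).
P = |4|² / 52 = 16/52.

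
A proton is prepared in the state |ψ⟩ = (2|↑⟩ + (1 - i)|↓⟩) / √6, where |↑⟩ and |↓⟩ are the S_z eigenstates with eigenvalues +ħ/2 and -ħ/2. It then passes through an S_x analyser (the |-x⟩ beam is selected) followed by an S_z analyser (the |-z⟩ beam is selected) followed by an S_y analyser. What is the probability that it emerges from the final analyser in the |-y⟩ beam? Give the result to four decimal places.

0.0417

First analyser (S_x): P(|-x⟩) = |⟨-x|ψ⟩|² = 2/12.
After stage 1 the state is |-x⟩; P(|-z⟩) = |⟨-z|-x⟩|² = 1/2.
After stage 2 the state is |-z⟩; P(|-y⟩) = |⟨-y|-z⟩|² = 1/2.
Joint probability = 2/12 × 1/2 × 1/2 = 0.0417.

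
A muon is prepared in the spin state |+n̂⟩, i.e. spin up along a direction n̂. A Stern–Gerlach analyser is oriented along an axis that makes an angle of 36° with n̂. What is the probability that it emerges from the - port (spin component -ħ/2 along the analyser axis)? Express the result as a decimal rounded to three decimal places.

0.095

For spin-½, the probability of finding spin-up along an axis at angle θ to the initial spin direction is cos²(θ/2); spin-down is sin²(θ/2).
θ = 36°, so P = sin²(18°) ≈ 0.095.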